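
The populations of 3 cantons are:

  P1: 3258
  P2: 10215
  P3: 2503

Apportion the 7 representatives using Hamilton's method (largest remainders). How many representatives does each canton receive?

Total 15976; standard divisor 15976/7 ≈ 2282.286.
Standard quotas: P1 1.4275, P2 4.4758, P3 1.0967.
Lower quotas: P1 1, P2 4, P3 1 (sum 6, leaving 1 seat).
Remainders in descending order: P2 0.4758, P1 0.4275, P3 0.0967.
The surplus seat goes to P2.

P1=1; P2=5; P3=1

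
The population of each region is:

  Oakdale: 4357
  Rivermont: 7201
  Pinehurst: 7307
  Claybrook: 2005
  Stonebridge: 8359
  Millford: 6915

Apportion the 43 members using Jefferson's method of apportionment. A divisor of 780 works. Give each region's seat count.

Oakdale: 5, Rivermont: 9, Pinehurst: 9, Claybrook: 2, Stonebridge: 10, Millford: 8

With modified divisor 780: modified quotas Oakdale 5.586, Rivermont 9.232, Pinehurst 9.368, Claybrook 2.571, Stonebridge 10.717, Millford 8.865.
Rounding down: Oakdale 5, Rivermont 9, Pinehurst 9, Claybrook 2, Stonebridge 10, Millford 8 (total 43).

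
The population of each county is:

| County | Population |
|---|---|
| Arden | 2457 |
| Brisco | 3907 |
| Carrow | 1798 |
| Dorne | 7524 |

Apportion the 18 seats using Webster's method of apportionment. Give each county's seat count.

Arden 3, Brisco 4, Carrow 2, Dorne 9

Standard divisor 15686/18 ≈ 871.444; standard quotas: Arden 2.819, Brisco 4.483, Carrow 2.063, Dorne 8.634.
Rounding to the nearest integer gives Arden 3, Brisco 4, Carrow 2, Dorne 9 — total 18, matching the house size, so no adjustment is needed.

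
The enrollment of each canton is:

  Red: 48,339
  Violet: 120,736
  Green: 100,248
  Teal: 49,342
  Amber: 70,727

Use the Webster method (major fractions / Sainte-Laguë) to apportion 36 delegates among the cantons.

Standard divisor 389392/36 ≈ 10816.444; standard quotas: Red 4.469, Violet 11.162, Green 9.268, Teal 4.562, Amber 6.539.
Rounding to the nearest integer gives Red 4, Violet 11, Green 9, Teal 5, Amber 7 — total 36, matching the house size, so no adjustment is needed.

Red 4, Violet 11, Green 9, Teal 5, Amber 7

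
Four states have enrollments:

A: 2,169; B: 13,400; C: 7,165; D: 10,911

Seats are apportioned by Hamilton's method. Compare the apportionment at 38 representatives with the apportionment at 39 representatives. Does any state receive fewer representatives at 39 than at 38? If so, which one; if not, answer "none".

At 38 seats: A 3, B 15, C 8, D 12.
At 39 seats: A 2, B 16, C 8, D 13.
A drops from 3 to 2.

A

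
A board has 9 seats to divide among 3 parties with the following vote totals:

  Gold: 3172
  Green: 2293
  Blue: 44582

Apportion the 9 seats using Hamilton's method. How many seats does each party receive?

The standard divisor is 50047/9 ≈ 5560.778.
Standard quotas: Gold 0.5704, Green 0.4124, Blue 8.0172.
Lower quotas: Gold 0, Green 0, Blue 8 (sum 8, leaving 1 seat).
Remainders in descending order: Gold 0.5704, Green 0.4124, Blue 0.0172.
Largest remainder: Gold receives the extra seat.

Gold 1, Green 0, Blue 8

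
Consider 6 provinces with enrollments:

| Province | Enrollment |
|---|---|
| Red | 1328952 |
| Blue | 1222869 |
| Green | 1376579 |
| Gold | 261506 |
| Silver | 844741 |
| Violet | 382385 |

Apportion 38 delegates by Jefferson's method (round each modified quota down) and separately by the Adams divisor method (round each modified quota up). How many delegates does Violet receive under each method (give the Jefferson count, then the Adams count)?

2 and 3

Jefferson: Red 10, Blue 9, Green 10, Gold 1, Silver 6, Violet 2.
Adams: Red 9, Blue 8, Green 10, Gold 2, Silver 6, Violet 3.
Violet gets 2 under Jefferson and 3 under Adams.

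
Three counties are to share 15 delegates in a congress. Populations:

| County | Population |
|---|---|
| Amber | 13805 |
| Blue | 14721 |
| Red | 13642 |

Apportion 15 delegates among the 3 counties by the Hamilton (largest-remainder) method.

Amber 5, Blue 5, Red 5

The standard divisor is 42168/15 ≈ 2811.2.
Standard quotas: Amber 4.9107, Blue 5.2366, Red 4.8527.
Lower quotas: Amber 4, Blue 5, Red 4 (sum 13, leaving 2 seats).
Remainders in descending order: Amber 0.9107, Red 0.8527, Blue 0.2366.
The surplus seats go to Amber, Red.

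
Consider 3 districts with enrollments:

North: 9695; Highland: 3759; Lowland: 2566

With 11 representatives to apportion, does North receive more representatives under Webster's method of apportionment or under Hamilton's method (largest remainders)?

Hamilton

Webster: North 6, Highland 3, Lowland 2.
Hamilton: North 7, Highland 2, Lowland 2.
North gets 6 under Webster and 7 under Hamilton.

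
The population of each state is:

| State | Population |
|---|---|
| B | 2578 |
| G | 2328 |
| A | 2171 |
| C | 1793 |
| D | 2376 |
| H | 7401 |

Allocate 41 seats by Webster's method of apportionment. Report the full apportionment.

B: 6, G: 5, A: 5, C: 4, D: 5, H: 16

Standard divisor 18647/41 ≈ 454.805; standard quotas: B 5.668, G 5.119, A 4.773, C 3.942, D 5.224, H 16.273.
Rounding to the nearest integer gives B 6, G 5, A 5, C 4, D 5, H 16 — total 41, matching the house size, so no adjustment is needed.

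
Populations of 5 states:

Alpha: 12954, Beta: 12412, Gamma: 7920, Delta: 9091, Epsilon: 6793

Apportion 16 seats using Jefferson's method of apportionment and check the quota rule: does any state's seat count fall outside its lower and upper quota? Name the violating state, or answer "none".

Standard quotas: Alpha 4.215, Beta 4.039, Gamma 2.577, Delta 2.958, Epsilon 2.210.
Jefferson allocation: Alpha 4, Beta 4, Gamma 3, Delta 3, Epsilon 2.
Every allocation lies between the lower and upper quota.

none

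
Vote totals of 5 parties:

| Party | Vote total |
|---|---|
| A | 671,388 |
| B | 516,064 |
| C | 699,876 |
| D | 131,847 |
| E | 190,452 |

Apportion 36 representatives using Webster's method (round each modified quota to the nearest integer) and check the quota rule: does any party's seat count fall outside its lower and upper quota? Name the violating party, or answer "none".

none

Standard quotas: A 10.938, B 8.408, C 11.403, D 2.148, E 3.103.
Webster allocation: A 11, B 8, C 12, D 2, E 3.
Every allocation lies between the lower and upper quota.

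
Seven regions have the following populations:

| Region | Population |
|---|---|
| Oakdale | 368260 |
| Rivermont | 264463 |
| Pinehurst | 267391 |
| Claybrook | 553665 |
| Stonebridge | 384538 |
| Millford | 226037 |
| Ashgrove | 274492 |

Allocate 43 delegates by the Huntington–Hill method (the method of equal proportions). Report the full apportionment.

With divisor 54807: modified quotas Oakdale 6.719, Rivermont 4.825, Pinehurst 4.879, Claybrook 10.102, Stonebridge 7.016, Millford 4.124, Ashgrove 5.008.
Geometric-mean thresholds: Oakdale √(6·7)=6.481, Rivermont √(4·5)=4.472, Pinehurst √(4·5)=4.472, Claybrook √(10·11)=10.488, Stonebridge √(7·8)=7.483, Millford √(4·5)=4.472, Ashgrove √(5·6)=5.477.
Each quota rounded against its threshold gives Oakdale 7, Rivermont 5, Pinehurst 5, Claybrook 10, Stonebridge 7, Millford 4, Ashgrove 5 (total 43).

Oakdale=7, Rivermont=5, Pinehurst=5, Claybrook=10, Stonebridge=7, Millford=4, Ashgrove=5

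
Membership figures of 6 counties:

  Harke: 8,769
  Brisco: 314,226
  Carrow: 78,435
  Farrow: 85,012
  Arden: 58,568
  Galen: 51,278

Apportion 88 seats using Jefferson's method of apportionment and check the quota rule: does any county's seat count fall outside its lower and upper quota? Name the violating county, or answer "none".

Standard quotas: Harke 1.294, Brisco 46.373, Carrow 11.575, Farrow 12.546, Arden 8.643, Galen 7.568.
Jefferson allocation: Harke 1, Brisco 48, Carrow 11, Farrow 13, Arden 8, Galen 7.
Brisco has quota 46.373 (lower 46, upper 47) but receives 48 — outside the quota interval.

Brisco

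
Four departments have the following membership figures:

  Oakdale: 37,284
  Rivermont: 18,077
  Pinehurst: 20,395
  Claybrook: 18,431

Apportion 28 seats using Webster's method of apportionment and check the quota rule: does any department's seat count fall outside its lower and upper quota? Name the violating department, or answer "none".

none

Standard quotas: Oakdale 11.084, Rivermont 5.374, Pinehurst 6.063, Claybrook 5.479.
Webster allocation: Oakdale 11, Rivermont 5, Pinehurst 6, Claybrook 6.
Every allocation lies between the lower and upper quota.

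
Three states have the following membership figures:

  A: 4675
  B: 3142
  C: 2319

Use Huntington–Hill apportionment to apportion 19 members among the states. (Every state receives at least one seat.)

With divisor 535: modified quotas A 8.738, B 5.873, C 4.335.
Geometric-mean thresholds: A √(8·9)=8.485, B √(5·6)=5.477, C √(4·5)=4.472.
Each quota rounded against its threshold gives A 9, B 6, C 4 (total 19).

A: 9; B: 6; C: 4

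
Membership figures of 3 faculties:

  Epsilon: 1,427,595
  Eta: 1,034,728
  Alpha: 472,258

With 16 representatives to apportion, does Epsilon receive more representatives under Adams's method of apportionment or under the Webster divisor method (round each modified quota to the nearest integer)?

Webster

Adams: Epsilon 7, Eta 6, Alpha 3.
Webster: Epsilon 8, Eta 5, Alpha 3.
Epsilon gets 7 under Adams and 8 under Webster.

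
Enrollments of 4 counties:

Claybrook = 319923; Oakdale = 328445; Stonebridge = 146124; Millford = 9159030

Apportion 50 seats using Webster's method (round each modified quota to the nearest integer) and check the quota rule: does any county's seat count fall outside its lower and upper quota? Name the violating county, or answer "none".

Standard quotas: Claybrook 1.607, Oakdale 1.650, Stonebridge 0.734, Millford 46.009.
Webster allocation: Claybrook 2, Oakdale 2, Stonebridge 1, Millford 45.
Millford has quota 46.009 (lower 46, upper 47) but receives 45 — outside the quota interval.

Millford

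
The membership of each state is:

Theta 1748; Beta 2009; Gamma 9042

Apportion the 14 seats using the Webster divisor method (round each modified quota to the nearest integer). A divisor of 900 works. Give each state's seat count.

Theta=2, Beta=2, Gamma=10

With modified divisor 900: modified quotas Theta 1.942, Beta 2.232, Gamma 10.047.
Rounding to the nearest integer: Theta 2, Beta 2, Gamma 10 (total 14).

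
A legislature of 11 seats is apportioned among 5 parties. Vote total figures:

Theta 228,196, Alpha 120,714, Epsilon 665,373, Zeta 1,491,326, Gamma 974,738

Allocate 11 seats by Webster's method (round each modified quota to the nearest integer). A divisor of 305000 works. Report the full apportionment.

With modified divisor 305000: modified quotas Theta 0.748, Alpha 0.396, Epsilon 2.182, Zeta 4.890, Gamma 3.196.
Rounding to the nearest integer: Theta 1, Alpha 0, Epsilon 2, Zeta 5, Gamma 3 (total 11).

Theta=1; Alpha=0; Epsilon=2; Zeta=5; Gamma=3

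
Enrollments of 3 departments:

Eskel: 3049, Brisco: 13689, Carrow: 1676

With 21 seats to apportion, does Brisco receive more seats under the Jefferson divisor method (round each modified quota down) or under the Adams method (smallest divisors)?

Jefferson: Eskel 3, Brisco 16, Carrow 2.
Adams: Eskel 4, Brisco 15, Carrow 2.
Brisco gets 16 under Jefferson and 15 under Adams.

Jefferson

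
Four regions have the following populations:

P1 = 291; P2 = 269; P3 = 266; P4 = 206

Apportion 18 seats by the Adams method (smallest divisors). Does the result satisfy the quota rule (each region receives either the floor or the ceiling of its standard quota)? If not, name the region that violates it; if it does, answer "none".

none

Standard quotas: P1 5.076, P2 4.692, P3 4.640, P4 3.593.
Adams allocation: P1 5, P2 5, P3 4, P4 4.
Every allocation lies between the lower and upper quota.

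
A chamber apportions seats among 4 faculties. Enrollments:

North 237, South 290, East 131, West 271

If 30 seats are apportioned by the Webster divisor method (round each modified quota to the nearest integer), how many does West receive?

9

Standard divisor 929/30 ≈ 30.967; standard quotas: North 7.653, South 9.365, East 4.230, West 8.751.
Rounding to the nearest integer gives North 8, South 9, East 4, West 9 — total 30, matching the house size, so no adjustment is needed.
West receives 9.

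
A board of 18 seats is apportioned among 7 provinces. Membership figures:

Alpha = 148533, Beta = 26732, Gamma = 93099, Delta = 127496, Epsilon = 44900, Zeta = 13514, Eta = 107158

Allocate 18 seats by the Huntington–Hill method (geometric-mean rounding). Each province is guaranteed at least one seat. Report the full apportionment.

Alpha 5; Beta 1; Gamma 3; Delta 4; Epsilon 1; Zeta 1; Eta 3

With divisor 32481: modified quotas Alpha 4.573, Beta 0.823, Gamma 2.866, Delta 3.925, Epsilon 1.382, Zeta 0.416, Eta 3.299.
Geometric-mean thresholds: Alpha √(4·5)=4.472, Beta (min 1), Gamma √(2·3)=2.449, Delta √(3·4)=3.464, Epsilon √(1·2)=1.414, Zeta (min 1), Eta √(3·4)=3.464.
Each quota rounded against its threshold gives Alpha 5, Beta 1, Gamma 3, Delta 4, Epsilon 1, Zeta 1, Eta 3 (total 18).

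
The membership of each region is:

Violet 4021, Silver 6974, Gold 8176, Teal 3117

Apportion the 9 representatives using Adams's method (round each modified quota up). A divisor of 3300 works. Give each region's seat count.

With modified divisor 3300: modified quotas Violet 1.218, Silver 2.113, Gold 2.478, Teal 0.945.
Rounding up: Violet 2, Silver 3, Gold 3, Teal 1 (total 9).

Violet 2, Silver 3, Gold 3, Teal 1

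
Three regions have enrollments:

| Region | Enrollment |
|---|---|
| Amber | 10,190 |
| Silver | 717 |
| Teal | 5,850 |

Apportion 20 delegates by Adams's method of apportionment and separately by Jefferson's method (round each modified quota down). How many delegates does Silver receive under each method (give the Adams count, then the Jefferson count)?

Adams: Amber 12, Silver 1, Teal 7.
Jefferson: Amber 13, Silver 0, Teal 7.
Silver gets 1 under Adams and 0 under Jefferson.

1 and 0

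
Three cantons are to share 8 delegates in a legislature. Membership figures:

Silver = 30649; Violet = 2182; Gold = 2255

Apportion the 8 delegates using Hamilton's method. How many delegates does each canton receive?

Silver=7, Violet=0, Gold=1

The standard divisor is 35086/8 ≈ 4385.75.
Standard quotas: Silver 6.9883, Violet 0.4975, Gold 0.5142.
Lower quotas: Silver 6, Violet 0, Gold 0 (sum 6, leaving 2 seats).
Remainders in descending order: Silver 0.9883, Gold 0.5142, Violet 0.4975.
The surplus seats go to Silver, Gold.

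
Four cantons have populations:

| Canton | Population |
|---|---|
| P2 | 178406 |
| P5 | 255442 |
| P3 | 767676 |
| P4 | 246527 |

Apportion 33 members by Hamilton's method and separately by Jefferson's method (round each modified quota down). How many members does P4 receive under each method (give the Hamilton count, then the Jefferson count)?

Hamilton: P2 4, P5 6, P3 17, P4 6.
Jefferson: P2 4, P5 6, P3 18, P4 5.
P4 gets 6 under Hamilton and 5 under Jefferson.

6 and 5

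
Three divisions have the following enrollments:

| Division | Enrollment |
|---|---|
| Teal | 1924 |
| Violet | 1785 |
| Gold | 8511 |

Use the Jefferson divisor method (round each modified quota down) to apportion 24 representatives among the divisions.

Teal: 4, Violet: 3, Gold: 17

Standard divisor 12220/24 ≈ 509.167; standard quotas: Teal 3.779, Violet 3.506, Gold 16.716.
Rounding down gives 3, 3, 16 = 22 seats, so the divisor must be adjusted.
With modified divisor 477: modified quotas Teal 4.034, Violet 3.742, Gold 17.843.
Rounding down: Teal 4, Violet 3, Gold 17 (total 24).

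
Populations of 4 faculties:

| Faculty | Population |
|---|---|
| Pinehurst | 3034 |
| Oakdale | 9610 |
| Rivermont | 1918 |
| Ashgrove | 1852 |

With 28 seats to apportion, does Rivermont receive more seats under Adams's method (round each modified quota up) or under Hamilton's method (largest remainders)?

Adams

Adams: Pinehurst 5, Oakdale 16, Rivermont 4, Ashgrove 3.
Hamilton: Pinehurst 5, Oakdale 17, Rivermont 3, Ashgrove 3.
Rivermont gets 4 under Adams and 3 under Hamilton.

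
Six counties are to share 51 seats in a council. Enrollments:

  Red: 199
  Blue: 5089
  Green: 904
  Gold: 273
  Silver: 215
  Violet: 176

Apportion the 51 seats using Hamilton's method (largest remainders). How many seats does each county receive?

Red=1, Blue=38, Green=7, Gold=2, Silver=2, Violet=1

Standard divisor: 6856 ÷ 51 ≈ 134.431.
Standard quotas: Red 1.4803, Blue 37.8557, Green 6.7246, Gold 2.0308, Silver 1.5993, Violet 1.3092.
Lower quotas: Red 1, Blue 37, Green 6, Gold 2, Silver 1, Violet 1 (sum 48, leaving 3 seats).
Remainders in descending order: Blue 0.8557, Green 0.7246, Silver 0.5993, Red 0.4803, Violet 0.3092, Gold 0.0308.
The surplus seats go to Blue, Green, Silver.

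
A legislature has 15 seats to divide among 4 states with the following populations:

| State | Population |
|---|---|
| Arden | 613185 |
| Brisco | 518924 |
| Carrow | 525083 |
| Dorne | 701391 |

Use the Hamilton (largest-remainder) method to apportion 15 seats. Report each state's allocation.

Arden 4, Brisco 3, Carrow 3, Dorne 5

Total 2358583; standard divisor 2358583/15 ≈ 157238.867.
Standard quotas: Arden 3.8997, Brisco 3.3002, Carrow 3.3394, Dorne 4.4607.
Lower quotas: Arden 3, Brisco 3, Carrow 3, Dorne 4 (sum 13, leaving 2 seats).
Remainders in descending order: Arden 0.8997, Dorne 0.4607, Carrow 0.3394, Brisco 0.3002.
Largest remainders: Arden, Dorne receive the extra seats.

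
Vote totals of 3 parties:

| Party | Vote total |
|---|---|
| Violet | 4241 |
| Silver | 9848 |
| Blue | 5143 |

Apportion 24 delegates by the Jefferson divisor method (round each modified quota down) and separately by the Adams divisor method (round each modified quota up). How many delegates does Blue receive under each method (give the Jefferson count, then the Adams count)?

6 and 7

Jefferson: Violet 5, Silver 13, Blue 6.
Adams: Violet 5, Silver 12, Blue 7.
Blue gets 6 under Jefferson and 7 under Adams.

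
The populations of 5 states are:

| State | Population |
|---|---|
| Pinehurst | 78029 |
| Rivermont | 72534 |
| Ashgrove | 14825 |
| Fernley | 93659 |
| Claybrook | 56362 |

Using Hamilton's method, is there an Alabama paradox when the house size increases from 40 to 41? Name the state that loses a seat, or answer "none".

none

At 40 seats: Pinehurst 10, Rivermont 9, Ashgrove 2, Fernley 12, Claybrook 7.
At 41 seats: Pinehurst 10, Rivermont 10, Ashgrove 2, Fernley 12, Claybrook 7.
No state's allocation decreased.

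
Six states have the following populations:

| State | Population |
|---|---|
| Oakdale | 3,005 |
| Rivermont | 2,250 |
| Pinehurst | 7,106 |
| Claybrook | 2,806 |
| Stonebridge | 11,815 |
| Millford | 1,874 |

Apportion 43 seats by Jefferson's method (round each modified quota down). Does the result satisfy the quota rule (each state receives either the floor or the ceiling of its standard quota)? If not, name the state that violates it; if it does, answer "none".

Standard quotas: Oakdale 4.478, Rivermont 3.353, Pinehurst 10.589, Claybrook 4.181, Stonebridge 17.606, Millford 2.793.
Jefferson allocation: Oakdale 4, Rivermont 3, Pinehurst 11, Claybrook 4, Stonebridge 18, Millford 3.
Every allocation lies between the lower and upper quota.

none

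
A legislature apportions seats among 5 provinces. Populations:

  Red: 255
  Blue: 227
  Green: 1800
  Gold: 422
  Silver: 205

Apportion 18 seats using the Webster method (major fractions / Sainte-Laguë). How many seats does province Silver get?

Standard divisor 2909/18 ≈ 161.611; standard quotas: Red 1.578, Blue 1.405, Green 11.138, Gold 2.611, Silver 1.268.
Rounding to the nearest integer gives Red 2, Blue 1, Green 11, Gold 3, Silver 1 — total 18, matching the house size, so no adjustment is needed.
Silver receives 1.

1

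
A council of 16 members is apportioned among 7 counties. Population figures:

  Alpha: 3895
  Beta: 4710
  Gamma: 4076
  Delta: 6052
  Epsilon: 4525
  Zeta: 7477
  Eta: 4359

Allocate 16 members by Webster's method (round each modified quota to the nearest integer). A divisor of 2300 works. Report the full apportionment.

With modified divisor 2300: modified quotas Alpha 1.693, Beta 2.048, Gamma 1.772, Delta 2.631, Epsilon 1.967, Zeta 3.251, Eta 1.895.
Rounding to the nearest integer: Alpha 2, Beta 2, Gamma 2, Delta 3, Epsilon 2, Zeta 3, Eta 2 (total 16).

Alpha 2; Beta 2; Gamma 2; Delta 3; Epsilon 2; Zeta 3; Eta 2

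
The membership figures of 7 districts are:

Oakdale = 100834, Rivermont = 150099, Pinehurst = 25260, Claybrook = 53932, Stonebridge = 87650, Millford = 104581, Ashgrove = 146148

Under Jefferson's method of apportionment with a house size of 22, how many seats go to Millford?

Standard divisor 668504/22 ≈ 30386.545; standard quotas: Oakdale 3.318, Rivermont 4.940, Pinehurst 0.831, Claybrook 1.775, Stonebridge 2.885, Millford 3.442, Ashgrove 4.810.
Rounding down gives 3, 4, 0, 1, 2, 3, 4 = 17 seats, so the divisor must be adjusted.
With modified divisor 25879.7: modified quotas Oakdale 3.896, Rivermont 5.800, Pinehurst 0.976, Claybrook 2.084, Stonebridge 3.387, Millford 4.041, Ashgrove 5.647.
Rounding down: Oakdale 3, Rivermont 5, Pinehurst 0, Claybrook 2, Stonebridge 3, Millford 4, Ashgrove 5 (total 22).
Millford receives 4.

4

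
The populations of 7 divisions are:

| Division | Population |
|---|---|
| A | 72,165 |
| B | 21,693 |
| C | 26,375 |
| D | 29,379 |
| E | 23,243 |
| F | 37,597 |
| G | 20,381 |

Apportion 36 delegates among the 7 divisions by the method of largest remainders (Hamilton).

A: 11; B: 3; C: 4; D: 5; E: 4; F: 6; G: 3

Total 230833; standard divisor 230833/36 ≈ 6412.028.
Standard quotas: A 11.2546, B 3.3832, C 4.1134, D 4.5819, E 3.6249, F 5.8635, G 3.1786.
Lower quotas: A 11, B 3, C 4, D 4, E 3, F 5, G 3 (sum 33, leaving 3 seats).
Remainders in descending order: F 0.8635, E 0.6249, D 0.5819, B 0.3832, A 0.2546, G 0.1786, C 0.1134.
Largest remainders: F, E, D receive the extra seats.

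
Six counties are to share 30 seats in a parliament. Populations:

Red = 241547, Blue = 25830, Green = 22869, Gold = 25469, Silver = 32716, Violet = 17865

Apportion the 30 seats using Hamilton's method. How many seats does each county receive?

Red 20, Blue 2, Green 2, Gold 2, Silver 3, Violet 1

The standard divisor is 366296/30 ≈ 12209.867.
Standard quotas: Red 19.7829, Blue 2.1155, Green 1.8730, Gold 2.0859, Silver 2.6795, Violet 1.4632.
Lower quotas: Red 19, Blue 2, Green 1, Gold 2, Silver 2, Violet 1 (sum 27, leaving 3 seats).
Remainders in descending order: Green 0.8730, Red 0.7829, Silver 0.6795, Violet 0.4632, Blue 0.1155, Gold 0.0859.
Largest remainders: Green, Red, Silver receive the extra seats.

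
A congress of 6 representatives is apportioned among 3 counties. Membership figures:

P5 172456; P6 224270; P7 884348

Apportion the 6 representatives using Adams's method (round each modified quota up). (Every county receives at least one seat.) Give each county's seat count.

Standard divisor 1281074/6 ≈ 213512.333; standard quotas: P5 0.808, P6 1.050, P7 4.142.
Rounding up gives 1, 2, 5 = 8 seats, so the divisor must be adjusted.
With modified divisor 259500: modified quotas P5 0.665, P6 0.864, P7 3.408.
Rounding up: P5 1, P6 1, P7 4 (total 6).

P5=1; P6=1; P7=4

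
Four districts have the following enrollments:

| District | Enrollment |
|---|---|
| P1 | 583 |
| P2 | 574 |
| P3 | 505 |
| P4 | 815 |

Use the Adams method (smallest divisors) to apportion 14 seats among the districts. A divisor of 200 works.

P1=3, P2=3, P3=3, P4=5

With modified divisor 200: modified quotas P1 2.915, P2 2.870, P3 2.525, P4 4.075.
Rounding up: P1 3, P2 3, P3 3, P4 5 (total 14).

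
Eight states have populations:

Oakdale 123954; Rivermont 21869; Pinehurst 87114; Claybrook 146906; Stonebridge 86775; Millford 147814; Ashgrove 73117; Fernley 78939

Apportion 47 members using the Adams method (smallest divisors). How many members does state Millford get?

Standard divisor 766488/47 ≈ 16308.255; standard quotas: Oakdale 7.601, Rivermont 1.341, Pinehurst 5.342, Claybrook 9.008, Stonebridge 5.321, Millford 9.064, Ashgrove 4.483, Fernley 4.840.
Rounding up gives 8, 2, 6, 10, 6, 10, 5, 5 = 52 seats, so the divisor must be adjusted.
With modified divisor 18000: modified quotas Oakdale 6.886, Rivermont 1.215, Pinehurst 4.840, Claybrook 8.161, Stonebridge 4.821, Millford 8.212, Ashgrove 4.062, Fernley 4.386.
Rounding up: Oakdale 7, Rivermont 2, Pinehurst 5, Claybrook 9, Stonebridge 5, Millford 9, Ashgrove 5, Fernley 5 (total 47).
Millford receives 9.

9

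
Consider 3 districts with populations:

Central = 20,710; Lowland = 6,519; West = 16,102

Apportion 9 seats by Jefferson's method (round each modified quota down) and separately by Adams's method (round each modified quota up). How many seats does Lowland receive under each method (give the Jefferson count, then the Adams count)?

Jefferson: Central 5, Lowland 1, West 3.
Adams: Central 4, Lowland 2, West 3.
Lowland gets 1 under Jefferson and 2 under Adams.

1 and 2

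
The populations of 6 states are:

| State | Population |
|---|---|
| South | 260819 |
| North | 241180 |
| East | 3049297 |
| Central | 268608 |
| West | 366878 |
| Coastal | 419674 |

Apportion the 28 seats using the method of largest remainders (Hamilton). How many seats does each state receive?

South: 2, North: 1, East: 18, Central: 2, West: 2, Coastal: 3

Total 4606456; standard divisor 4606456/28 ≈ 164516.286.
Standard quotas: South 1.5854, North 1.4660, East 18.5349, Central 1.6327, West 2.2300, Coastal 2.5510.
Lower quotas: South 1, North 1, East 18, Central 1, West 2, Coastal 2 (sum 25, leaving 3 seats).
Remainders in descending order: Central 0.6327, South 0.5854, Coastal 0.5510, East 0.5349, North 0.4660, West 0.2300.
Largest remainders: Central, South, Coastal receive the extra seats.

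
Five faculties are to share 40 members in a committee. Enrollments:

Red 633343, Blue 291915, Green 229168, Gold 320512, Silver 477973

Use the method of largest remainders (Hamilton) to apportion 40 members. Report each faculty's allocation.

Red: 13, Blue: 6, Green: 5, Gold: 6, Silver: 10

Standard divisor: 1952911 ÷ 40 ≈ 48822.775.
Standard quotas: Red 12.9723, Blue 5.9791, Green 4.6939, Gold 6.5648, Silver 9.7900.
Lower quotas: Red 12, Blue 5, Green 4, Gold 6, Silver 9 (sum 36, leaving 4 seats).
Remainders in descending order: Blue 0.9791, Red 0.9723, Silver 0.7900, Green 0.6939, Gold 0.5648.
The surplus seats go to Blue, Red, Silver, Green.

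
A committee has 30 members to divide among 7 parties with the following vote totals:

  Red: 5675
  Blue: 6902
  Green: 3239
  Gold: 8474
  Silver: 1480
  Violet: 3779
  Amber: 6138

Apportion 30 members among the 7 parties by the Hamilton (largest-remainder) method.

Total 35687; standard divisor 35687/30 ≈ 1189.567.
Standard quotas: Red 4.7706, Blue 5.8021, Green 2.7228, Gold 7.1236, Silver 1.2442, Violet 3.1768, Amber 5.1599.
Lower quotas: Red 4, Blue 5, Green 2, Gold 7, Silver 1, Violet 3, Amber 5 (sum 27, leaving 3 seats).
Remainders in descending order: Blue 0.8021, Red 0.7706, Green 0.7228, Silver 0.2442, Violet 0.1768, Amber 0.1599, Gold 0.1236.
The surplus seats go to Blue, Red, Green.

Red: 5, Blue: 6, Green: 3, Gold: 7, Silver: 1, Violet: 3, Amber: 5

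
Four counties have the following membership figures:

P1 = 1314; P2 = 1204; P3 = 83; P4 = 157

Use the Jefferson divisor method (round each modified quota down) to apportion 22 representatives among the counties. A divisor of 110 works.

P1 11, P2 10, P3 0, P4 1

With modified divisor 110: modified quotas P1 11.945, P2 10.945, P3 0.755, P4 1.427.
Rounding down: P1 11, P2 10, P3 0, P4 1 (total 22).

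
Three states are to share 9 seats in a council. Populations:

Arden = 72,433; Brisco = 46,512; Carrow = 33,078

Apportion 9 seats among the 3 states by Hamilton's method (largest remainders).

Arden 4, Brisco 3, Carrow 2

Standard divisor: 152023 ÷ 9 ≈ 16891.444.
Standard quotas: Arden 4.2881, Brisco 2.7536, Carrow 1.9583.
Lower quotas: Arden 4, Brisco 2, Carrow 1 (sum 7, leaving 2 seats).
Remainders in descending order: Carrow 0.9583, Brisco 0.7536, Arden 0.2881.
The surplus seats go to Carrow, Brisco.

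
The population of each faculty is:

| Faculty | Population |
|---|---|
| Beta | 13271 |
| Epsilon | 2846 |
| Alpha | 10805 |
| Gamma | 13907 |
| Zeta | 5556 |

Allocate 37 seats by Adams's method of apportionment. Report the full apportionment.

Standard divisor 46385/37 ≈ 1253.649; standard quotas: Beta 10.586, Epsilon 2.270, Alpha 8.619, Gamma 11.093, Zeta 4.432.
Rounding up gives 11, 3, 9, 12, 5 = 40 seats, so the divisor must be adjusted.
With modified divisor 1370: modified quotas Beta 9.687, Epsilon 2.077, Alpha 7.887, Gamma 10.151, Zeta 4.055.
Rounding up: Beta 10, Epsilon 3, Alpha 8, Gamma 11, Zeta 5 (total 37).

Beta: 10; Epsilon: 3; Alpha: 8; Gamma: 11; Zeta: 5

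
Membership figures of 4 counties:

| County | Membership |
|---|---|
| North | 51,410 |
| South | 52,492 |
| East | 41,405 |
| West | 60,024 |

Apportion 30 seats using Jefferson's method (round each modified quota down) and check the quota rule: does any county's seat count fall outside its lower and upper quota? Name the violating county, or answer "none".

Standard quotas: North 7.511, South 7.669, East 6.050, West 8.770.
Jefferson allocation: North 7, South 8, East 6, West 9.
Every allocation lies between the lower and upper quota.

none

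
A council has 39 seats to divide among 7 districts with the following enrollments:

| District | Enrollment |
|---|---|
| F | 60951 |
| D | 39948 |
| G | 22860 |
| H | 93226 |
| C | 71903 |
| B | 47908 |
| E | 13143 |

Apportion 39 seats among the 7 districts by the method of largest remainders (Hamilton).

F=7, D=4, G=3, H=10, C=8, B=5, E=2

Standard divisor: 349939 ÷ 39 ≈ 8972.795.
Standard quotas: F 6.7929, D 4.4521, G 2.5477, H 10.3899, C 8.0134, B 5.3393, E 1.4648.
Lower quotas: F 6, D 4, G 2, H 10, C 8, B 5, E 1 (sum 36, leaving 3 seats).
Remainders in descending order: F 0.7929, G 0.5477, E 0.4648, D 0.4521, H 0.3899, B 0.3393, C 0.0134.
Largest remainders: F, G, E receive the extra seats.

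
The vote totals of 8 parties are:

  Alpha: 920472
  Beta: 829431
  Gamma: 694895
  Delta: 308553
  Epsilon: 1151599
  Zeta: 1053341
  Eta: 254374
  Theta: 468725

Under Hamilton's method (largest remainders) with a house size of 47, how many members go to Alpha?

The standard divisor is 5681390/47 ≈ 120880.638.
Standard quotas: Alpha 7.6147, Beta 6.8616, Gamma 5.7486, Delta 2.5525, Epsilon 9.5267, Zeta 8.7139, Eta 2.1043, Theta 3.8776.
Lower quotas: Alpha 7, Beta 6, Gamma 5, Delta 2, Epsilon 9, Zeta 8, Eta 2, Theta 3 (sum 42, leaving 5 seats).
Remainders in descending order: Theta 0.8776, Beta 0.8616, Gamma 0.7486, Zeta 0.7139, Alpha 0.6147, Delta 0.5525, Epsilon 0.5267, Eta 0.1043.
The surplus seats go to Theta, Beta, Gamma, Zeta, Alpha.
Alpha receives 8.

8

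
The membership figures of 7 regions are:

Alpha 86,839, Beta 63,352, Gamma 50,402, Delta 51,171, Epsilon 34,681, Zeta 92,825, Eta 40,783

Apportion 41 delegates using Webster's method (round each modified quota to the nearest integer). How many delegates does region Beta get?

Standard divisor 420053/41 ≈ 10245.195; standard quotas: Alpha 8.476, Beta 6.184, Gamma 4.920, Delta 4.995, Epsilon 3.385, Zeta 9.060, Eta 3.981.
Rounding to the nearest integer gives 8, 6, 5, 5, 3, 9, 4 = 40 seats, so the divisor must be adjusted.
With modified divisor 10100: modified quotas Alpha 8.598, Beta 6.272, Gamma 4.990, Delta 5.066, Epsilon 3.434, Zeta 9.191, Eta 4.038.
Rounding to the nearest integer: Alpha 9, Beta 6, Gamma 5, Delta 5, Epsilon 3, Zeta 9, Eta 4 (total 41).
Beta receives 6.

6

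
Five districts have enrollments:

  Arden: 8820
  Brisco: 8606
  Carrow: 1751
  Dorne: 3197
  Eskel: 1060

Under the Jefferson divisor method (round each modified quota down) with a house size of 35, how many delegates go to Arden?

14

Standard divisor 23434/35 ≈ 669.543; standard quotas: Arden 13.173, Brisco 12.854, Carrow 2.615, Dorne 4.775, Eskel 1.583.
Rounding down gives 13, 12, 2, 4, 1 = 32 seats, so the divisor must be adjusted.
With modified divisor 620: modified quotas Arden 14.226, Brisco 13.881, Carrow 2.824, Dorne 5.156, Eskel 1.710.
Rounding down: Arden 14, Brisco 13, Carrow 2, Dorne 5, Eskel 1 (total 35).
Arden receives 14.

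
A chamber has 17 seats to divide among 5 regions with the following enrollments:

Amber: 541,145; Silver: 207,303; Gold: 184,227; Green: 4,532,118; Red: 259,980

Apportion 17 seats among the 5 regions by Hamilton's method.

Total 5724773; standard divisor 5724773/17 ≈ 336751.353.
Standard quotas: Amber 1.6070, Silver 0.6156, Gold 0.5471, Green 13.4584, Red 0.7720.
Lower quotas: Amber 1, Silver 0, Gold 0, Green 13, Red 0 (sum 14, leaving 3 seats).
Remainders in descending order: Red 0.7720, Silver 0.6156, Amber 0.6070, Gold 0.5471, Green 0.4584.
The surplus seats go to Red, Silver, Amber.

Amber: 2, Silver: 1, Gold: 0, Green: 13, Red: 1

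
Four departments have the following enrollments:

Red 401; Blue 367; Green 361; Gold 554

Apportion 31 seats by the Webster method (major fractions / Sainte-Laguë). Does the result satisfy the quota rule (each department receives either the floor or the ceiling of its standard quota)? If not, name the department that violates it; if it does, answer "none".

Standard quotas: Red 7.386, Blue 6.760, Green 6.649, Gold 10.204.
Webster allocation: Red 7, Blue 7, Green 7, Gold 10.
Every allocation lies between the lower and upper quota.

none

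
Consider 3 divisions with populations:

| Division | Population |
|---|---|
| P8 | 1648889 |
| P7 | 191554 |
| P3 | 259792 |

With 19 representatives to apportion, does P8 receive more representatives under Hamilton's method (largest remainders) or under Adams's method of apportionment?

Hamilton

Hamilton: P8 15, P7 2, P3 2.
Adams: P8 14, P7 2, P3 3.
P8 gets 15 under Hamilton and 14 under Adams.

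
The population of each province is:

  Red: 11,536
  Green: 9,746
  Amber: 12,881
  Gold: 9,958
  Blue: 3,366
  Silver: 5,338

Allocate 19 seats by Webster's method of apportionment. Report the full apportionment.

Red: 4, Green: 3, Amber: 5, Gold: 4, Blue: 1, Silver: 2

Standard divisor 52825/19 ≈ 2780.263; standard quotas: Red 4.149, Green 3.505, Amber 4.633, Gold 3.582, Blue 1.211, Silver 1.920.
Rounding to the nearest integer gives 4, 4, 5, 4, 1, 2 = 20 seats, so the divisor must be adjusted.
With modified divisor 2810: modified quotas Red 4.105, Green 3.468, Amber 4.584, Gold 3.544, Blue 1.198, Silver 1.900.
Rounding to the nearest integer: Red 4, Green 3, Amber 5, Gold 4, Blue 1, Silver 2 (total 19).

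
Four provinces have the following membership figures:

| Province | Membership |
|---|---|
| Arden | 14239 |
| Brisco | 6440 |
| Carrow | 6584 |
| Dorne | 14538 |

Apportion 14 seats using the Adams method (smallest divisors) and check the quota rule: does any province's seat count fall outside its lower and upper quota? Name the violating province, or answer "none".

none

Standard quotas: Arden 4.769, Brisco 2.157, Carrow 2.205, Dorne 4.869.
Adams allocation: Arden 5, Brisco 2, Carrow 2, Dorne 5.
Every allocation lies between the lower and upper quota.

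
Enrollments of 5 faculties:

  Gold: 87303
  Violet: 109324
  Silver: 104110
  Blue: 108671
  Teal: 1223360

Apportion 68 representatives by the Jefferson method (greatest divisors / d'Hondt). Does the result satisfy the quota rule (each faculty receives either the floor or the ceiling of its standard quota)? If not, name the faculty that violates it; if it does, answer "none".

Standard quotas: Gold 3.636, Violet 4.553, Silver 4.336, Blue 4.526, Teal 50.949.
Jefferson allocation: Gold 3, Violet 4, Silver 4, Blue 4, Teal 53.
Teal has quota 50.949 (lower 50, upper 51) but receives 53 — outside the quota interval.

Teal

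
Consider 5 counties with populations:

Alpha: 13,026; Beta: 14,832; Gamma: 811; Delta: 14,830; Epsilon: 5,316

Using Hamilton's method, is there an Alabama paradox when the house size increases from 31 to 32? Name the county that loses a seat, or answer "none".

Gamma

At 31 seats: Alpha 8, Beta 10, Gamma 1, Delta 9, Epsilon 3.
At 32 seats: Alpha 9, Beta 10, Gamma 0, Delta 10, Epsilon 3.
Gamma drops from 1 to 0.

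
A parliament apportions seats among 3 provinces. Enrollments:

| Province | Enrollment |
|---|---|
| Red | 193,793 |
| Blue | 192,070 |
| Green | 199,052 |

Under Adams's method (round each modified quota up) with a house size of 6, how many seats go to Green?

Standard divisor 584915/6 ≈ 97485.833; standard quotas: Red 1.988, Blue 1.970, Green 2.042.
Rounding up gives 2, 2, 3 = 7 seats, so the divisor must be adjusted.
With modified divisor 145800: modified quotas Red 1.329, Blue 1.317, Green 1.365.
Rounding up: Red 2, Blue 2, Green 2 (total 6).
Green receives 2.

2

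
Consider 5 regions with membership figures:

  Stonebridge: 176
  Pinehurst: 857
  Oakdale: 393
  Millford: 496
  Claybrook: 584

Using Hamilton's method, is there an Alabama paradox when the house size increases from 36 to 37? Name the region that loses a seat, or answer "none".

At 36 seats: Stonebridge 3, Pinehurst 12, Oakdale 6, Millford 7, Claybrook 8.
At 37 seats: Stonebridge 2, Pinehurst 13, Oakdale 6, Millford 7, Claybrook 9.
Stonebridge drops from 3 to 2.

Stonebridge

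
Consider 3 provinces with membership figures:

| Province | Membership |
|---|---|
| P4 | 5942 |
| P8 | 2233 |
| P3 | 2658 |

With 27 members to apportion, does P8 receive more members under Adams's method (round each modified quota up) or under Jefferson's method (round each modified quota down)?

Adams

Adams: P4 14, P8 6, P3 7.
Jefferson: P4 15, P8 5, P3 7.
P8 gets 6 under Adams and 5 under Jefferson.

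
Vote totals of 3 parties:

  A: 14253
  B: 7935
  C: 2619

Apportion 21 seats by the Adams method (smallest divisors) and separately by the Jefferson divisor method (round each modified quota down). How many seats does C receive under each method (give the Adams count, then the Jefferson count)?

3 and 2

Adams: A 11, B 7, C 3.
Jefferson: A 12, B 7, C 2.
C gets 3 under Adams and 2 under Jefferson.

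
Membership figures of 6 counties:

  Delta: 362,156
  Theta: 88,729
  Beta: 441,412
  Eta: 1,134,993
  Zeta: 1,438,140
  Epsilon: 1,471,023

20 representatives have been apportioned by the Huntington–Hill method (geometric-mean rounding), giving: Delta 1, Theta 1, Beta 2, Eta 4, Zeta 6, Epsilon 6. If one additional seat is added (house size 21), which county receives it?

Priority for the next seat is population ÷ (√(s·(s+1))).
Priorities: Delta 256082.963, Theta 62740.878, Beta 180205.694, Eta 253792.150, Zeta 221909.820, Epsilon 226983.777.
Highest priority: Delta.

Delta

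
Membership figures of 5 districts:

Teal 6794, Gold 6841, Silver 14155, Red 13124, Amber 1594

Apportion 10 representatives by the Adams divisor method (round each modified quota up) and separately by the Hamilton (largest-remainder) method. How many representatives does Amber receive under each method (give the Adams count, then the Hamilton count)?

Adams: Teal 2, Gold 2, Silver 3, Red 2, Amber 1.
Hamilton: Teal 2, Gold 2, Silver 3, Red 3, Amber 0.
Amber gets 1 under Adams and 0 under Hamilton.

1 and 0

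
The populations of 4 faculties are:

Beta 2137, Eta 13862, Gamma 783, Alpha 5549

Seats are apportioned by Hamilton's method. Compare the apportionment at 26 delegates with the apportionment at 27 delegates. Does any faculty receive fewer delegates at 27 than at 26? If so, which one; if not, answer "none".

At 26 seats: Beta 3, Eta 16, Gamma 1, Alpha 6.
At 27 seats: Beta 2, Eta 17, Gamma 1, Alpha 7.
Beta drops from 3 to 2.

Beta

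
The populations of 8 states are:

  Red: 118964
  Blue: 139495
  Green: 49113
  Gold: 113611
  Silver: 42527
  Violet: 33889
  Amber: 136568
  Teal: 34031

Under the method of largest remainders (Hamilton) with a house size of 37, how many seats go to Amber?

The standard divisor is 668198/37 ≈ 18059.405.
Standard quotas: Red 6.5874, Blue 7.7242, Green 2.7195, Gold 6.2910, Silver 2.3548, Violet 1.8765, Amber 7.5622, Teal 1.8844.
Lower quotas: Red 6, Blue 7, Green 2, Gold 6, Silver 2, Violet 1, Amber 7, Teal 1 (sum 32, leaving 5 seats).
Remainders in descending order: Teal 0.8844, Violet 0.8765, Blue 0.7242, Green 0.7195, Red 0.5874, Amber 0.5622, Silver 0.3548, Gold 0.2910.
Largest remainders: Teal, Violet, Blue, Green, Red receive the extra seats.
Amber receives 7.

7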